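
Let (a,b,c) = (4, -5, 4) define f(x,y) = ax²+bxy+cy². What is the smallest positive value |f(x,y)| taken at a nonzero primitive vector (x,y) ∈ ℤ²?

translate: b→3 (≡-5 mod 8), so (4,-5,4)→(4,3,3)
flip: (4,3,3)→(3,-3,4)
translate: b→3 (≡-3 mod 6), so (3,-3,4)→(3,3,4)
reduced (well bottom): (3,3,4) with a≤c, −a<b≤a
well minimum = a = 3

3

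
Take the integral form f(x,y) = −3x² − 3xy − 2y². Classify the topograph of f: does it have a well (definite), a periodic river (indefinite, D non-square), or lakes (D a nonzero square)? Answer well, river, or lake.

D = b²−4ac = (-3)² − 4·(-3)·(-2) = -15
D < 0 ⇒ definite ⇒ every region one sign ⇒ single well

well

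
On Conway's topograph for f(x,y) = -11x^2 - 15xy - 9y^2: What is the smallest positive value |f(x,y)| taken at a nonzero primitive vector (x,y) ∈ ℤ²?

translate: b→-7 (≡15 mod 22), so (11,15,9)→(11,-7,5)
flip: (11,-7,5)→(5,7,11)
translate: b→-3 (≡7 mod 10), so (5,7,11)→(5,-3,9)
reduced (well bottom): (5,-3,9) with a≤c, −a<b≤a
well minimum |f| = |-5| = 5 (negative-definite)

5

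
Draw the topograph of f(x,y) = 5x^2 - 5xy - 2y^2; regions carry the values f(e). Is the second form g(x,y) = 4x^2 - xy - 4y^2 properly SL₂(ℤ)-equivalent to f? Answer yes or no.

D₁ = 65, D₂ = 65
river cycle of f (length 6): (-2, 5, 5), (5, 5, -2), (-2, 7, 2), (2, 5, -5), (-5, 5, 2), (2, 7, -2)
river cycle of g (length 6): (-4, 1, 4), (4, 7, -1), (-1, 7, 4), (4, 1, -4), (-4, 7, 1), (1, 7, -4)
cycles differ ⇒ inequivalent

no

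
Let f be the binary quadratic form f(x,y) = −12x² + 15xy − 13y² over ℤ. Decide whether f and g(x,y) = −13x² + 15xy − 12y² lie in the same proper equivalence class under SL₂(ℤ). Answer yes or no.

D₁ = -399, D₂ = -399
f is negative-definite; reduce −f:
−f: translate: b→9 (≡-15 mod 24), so (12,-15,13)→(12,9,10)
−f: flip: (12,9,10)→(10,-9,12)
−f: reduced (well bottom): (10,-9,12) with a≤c, −a<b≤a
flip sign back: reduced form of f is (-10,9,-12)
g is negative-definite; reduce −g:
−g: translate: b→11 (≡-15 mod 26), so (13,-15,12)→(13,11,10)
−g: flip: (13,11,10)→(10,-11,13)
−g: translate: b→9 (≡-11 mod 20), so (10,-11,13)→(10,9,12)
−g: reduced (well bottom): (10,9,12) with a≤c, −a<b≤a
flip sign back: reduced form of g is (-10,-9,-12)
reduced forms (-10, 9, -12) vs (-10, -9, -12) ⇒ inequivalent

no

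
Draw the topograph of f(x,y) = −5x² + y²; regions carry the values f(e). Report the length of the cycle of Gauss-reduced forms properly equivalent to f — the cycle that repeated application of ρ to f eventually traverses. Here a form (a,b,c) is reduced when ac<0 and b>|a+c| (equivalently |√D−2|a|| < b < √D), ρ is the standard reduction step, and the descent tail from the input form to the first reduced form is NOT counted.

D = 20, ⌊√D⌋ = 4
descent: ρ → (1,4,-1)  [lands on river]
river: ρ → (-1,4,1)
ρ-cycle length = 2 (tail of 1 descent step not counted)

2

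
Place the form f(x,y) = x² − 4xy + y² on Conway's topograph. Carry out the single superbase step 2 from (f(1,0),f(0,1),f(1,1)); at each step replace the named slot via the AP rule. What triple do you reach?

start (1,1,-2) = (f(1,0),f(0,1),f(1,1))
replace slot 2: 2·(1+(-2)) − 1 = -3 → (1,-3,-2)

1,-3,-2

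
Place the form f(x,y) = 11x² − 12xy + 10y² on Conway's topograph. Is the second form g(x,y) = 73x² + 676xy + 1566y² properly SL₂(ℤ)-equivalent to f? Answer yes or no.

D₁ = -296, D₂ = -296
f: translate: b→10 (≡-12 mod 22), so (11,-12,10)→(11,10,9)
f: flip: (11,10,9)→(9,-10,11)
f: translate: b→8 (≡-10 mod 18), so (9,-10,11)→(9,8,10)
f: reduced (well bottom): (9,8,10) with a≤c, −a<b≤a
g: translate: b→-54 (≡676 mod 146), so (73,676,1566)→(73,-54,11)
g: flip: (73,-54,11)→(11,54,73)
g: translate: b→10 (≡54 mod 22), so (11,54,73)→(11,10,9)
g: flip: (11,10,9)→(9,-10,11)
g: translate: b→8 (≡-10 mod 18), so (9,-10,11)→(9,8,10)
g: reduced (well bottom): (9,8,10) with a≤c, −a<b≤a
reduced forms (9, 8, 10) vs (9, 8, 10) ⇒ equivalent

yes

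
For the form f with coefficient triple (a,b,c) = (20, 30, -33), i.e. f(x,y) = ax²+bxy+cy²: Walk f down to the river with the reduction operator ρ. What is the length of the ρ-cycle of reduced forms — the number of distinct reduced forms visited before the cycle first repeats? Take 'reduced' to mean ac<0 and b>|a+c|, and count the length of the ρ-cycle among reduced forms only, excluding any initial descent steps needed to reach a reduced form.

D = 3540, ⌊√D⌋ = 59
river: ρ → (-33,36,17)
river: ρ → (17,32,-37)
river: ρ → (-37,42,12)
river: ρ → (12,54,-13)
river: ρ → (-13,50,20)
river: ρ → (20,30,-33)
ρ-cycle length = 6 (tail of 0 descent steps not counted)

6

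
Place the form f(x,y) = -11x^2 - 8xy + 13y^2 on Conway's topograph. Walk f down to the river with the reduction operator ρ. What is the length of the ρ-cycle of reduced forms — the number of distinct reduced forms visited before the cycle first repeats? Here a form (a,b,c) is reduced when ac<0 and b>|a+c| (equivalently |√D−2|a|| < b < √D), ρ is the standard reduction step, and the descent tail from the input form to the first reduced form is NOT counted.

D = 636, ⌊√D⌋ = 25
descent: ρ → (13,8,-11)  [lands on river]
river: ρ → (-11,14,10)
river: ρ → (10,6,-15)
river: ρ → (-15,24,1)
river: ρ → (1,24,-15)
river: ρ → (-15,6,10)
river: ρ → (10,14,-11)
river: ρ → (-11,8,13)
river: ρ → (13,18,-6)
river: ρ → (-6,18,13)
ρ-cycle length = 10 (tail of 1 descent step not counted)

10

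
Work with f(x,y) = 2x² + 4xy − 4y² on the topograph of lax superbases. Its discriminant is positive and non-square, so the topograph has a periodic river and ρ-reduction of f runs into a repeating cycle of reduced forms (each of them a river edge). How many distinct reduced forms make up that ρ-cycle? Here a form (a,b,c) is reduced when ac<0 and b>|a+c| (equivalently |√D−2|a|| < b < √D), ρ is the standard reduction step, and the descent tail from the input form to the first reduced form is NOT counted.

D = 48, ⌊√D⌋ = 6
river: ρ → (-4,4,2)
river: ρ → (2,4,-4)
ρ-cycle length = 2 (tail of 0 descent steps not counted)

2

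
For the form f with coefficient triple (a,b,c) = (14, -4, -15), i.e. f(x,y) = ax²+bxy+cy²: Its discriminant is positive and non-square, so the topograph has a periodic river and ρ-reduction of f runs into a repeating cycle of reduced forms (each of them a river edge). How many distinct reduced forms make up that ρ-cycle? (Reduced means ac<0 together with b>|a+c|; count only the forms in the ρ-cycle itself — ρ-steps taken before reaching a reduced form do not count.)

D = 856, ⌊√D⌋ = 29
descent: ρ → (-15,4,14)  [lands on river]
river: ρ → (14,24,-5)
river: ρ → (-5,26,9)
river: ρ → (9,28,-2)
river: ρ → (-2,28,9)
river: ρ → (9,26,-5)
river: ρ → (-5,24,14)
river: ρ → (14,4,-15)
river: ρ → (-15,26,3)
river: ρ → (3,28,-6)
river: ρ → (-6,20,19)
river: ρ → (19,18,-7)
river: ρ → (-7,24,10)
river: ρ → (10,16,-15)
river: ρ → (-15,14,11)
river: ρ → (11,8,-18)
river: ρ → (-18,28,1)
river: ρ → (1,28,-18)
river: ρ → (-18,8,11)
river: ρ → (11,14,-15)
river: ρ → (-15,16,10)
river: ρ → (10,24,-7)
river: ρ → (-7,18,19)
river: ρ → (19,20,-6)
river: ρ → (-6,28,3)
river: ρ → (3,26,-15)
ρ-cycle length = 26 (tail of 1 descent step not counted)

26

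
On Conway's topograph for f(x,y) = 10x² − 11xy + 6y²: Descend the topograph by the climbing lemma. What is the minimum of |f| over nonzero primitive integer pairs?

translate: b→9 (≡-11 mod 20), so (10,-11,6)→(10,9,5)
flip: (10,9,5)→(5,-9,10)
translate: b→1 (≡-9 mod 10), so (5,-9,10)→(5,1,6)
reduced (well bottom): (5,1,6) with a≤c, −a<b≤a
well minimum = a = 5

5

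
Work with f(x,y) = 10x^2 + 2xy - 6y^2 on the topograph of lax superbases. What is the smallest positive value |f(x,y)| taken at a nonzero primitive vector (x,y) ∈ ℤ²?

descent: ρ → (-6,10,6)  [lands on river]
river: ρ → (6,14,-2)
river: ρ → (-2,14,6)
river: ρ → (6,10,-6)
river: ρ → (-6,14,2)
river: ρ → (2,14,-6)
closes: descent 1, river 6
min |a| on river = 2

2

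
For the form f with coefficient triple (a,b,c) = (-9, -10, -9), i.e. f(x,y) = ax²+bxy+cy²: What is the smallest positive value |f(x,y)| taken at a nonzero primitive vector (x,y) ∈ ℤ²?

translate: b→-8 (≡10 mod 18), so (9,10,9)→(9,-8,8)
flip: (9,-8,8)→(8,8,9)
reduced (well bottom): (8,8,9) with a≤c, −a<b≤a
well minimum |f| = |-8| = 8 (negative-definite)

8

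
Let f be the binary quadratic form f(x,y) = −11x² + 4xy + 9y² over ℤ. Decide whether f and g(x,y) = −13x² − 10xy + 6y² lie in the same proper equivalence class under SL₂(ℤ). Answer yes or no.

D₁ = 412, D₂ = 412
river cycle of f (length 12): (9, 14, -6), (-6, 10, 13), (13, 16, -3), (-3, 20, 1), (1, 20, -3), (-3, 16, 13), (13, 10, -6), (-6, 14, 9), (9, 4, -11), (-11, 18, 2), … (2 more)
river cycle of g (length 12): (6, 10, -13), (-13, 16, 3), (3, 20, -1), (-1, 20, 3), (3, 16, -13), (-13, 10, 6), (6, 14, -9), (-9, 4, 11), (11, 18, -2), (-2, 18, 11), … (2 more)
cycles differ ⇒ inequivalent

no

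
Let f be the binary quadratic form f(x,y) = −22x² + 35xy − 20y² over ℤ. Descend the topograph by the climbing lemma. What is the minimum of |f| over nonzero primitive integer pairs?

translate: b→9 (≡-35 mod 44), so (22,-35,20)→(22,9,7)
flip: (22,9,7)→(7,-9,22)
translate: b→5 (≡-9 mod 14), so (7,-9,22)→(7,5,20)
reduced (well bottom): (7,5,20) with a≤c, −a<b≤a
well minimum |f| = |-7| = 7 (negative-definite)

7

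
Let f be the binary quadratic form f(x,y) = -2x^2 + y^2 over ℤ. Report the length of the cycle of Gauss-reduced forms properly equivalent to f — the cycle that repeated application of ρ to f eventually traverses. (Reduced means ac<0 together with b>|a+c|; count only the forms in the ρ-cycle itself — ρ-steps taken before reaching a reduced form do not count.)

D = 8, ⌊√D⌋ = 2
descent: ρ → (1,2,-1)  [lands on river]
river: ρ → (-1,2,1)
ρ-cycle length = 2 (tail of 1 descent step not counted)

2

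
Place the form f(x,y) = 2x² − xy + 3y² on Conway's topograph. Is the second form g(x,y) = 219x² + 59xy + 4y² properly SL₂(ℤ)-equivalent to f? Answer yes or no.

D₁ = -23, D₂ = -23
f: reduced (well bottom): (2,-1,3) with a≤c, −a<b≤a
g: flip: (219,59,4)→(4,-59,219)
g: translate: b→-3 (≡-59 mod 8), so (4,-59,219)→(4,-3,2)
g: flip: (4,-3,2)→(2,3,4)
g: translate: b→-1 (≡3 mod 4), so (2,3,4)→(2,-1,3)
g: reduced (well bottom): (2,-1,3) with a≤c, −a<b≤a
reduced forms (2, -1, 3) vs (2, -1, 3) ⇒ equivalent

yes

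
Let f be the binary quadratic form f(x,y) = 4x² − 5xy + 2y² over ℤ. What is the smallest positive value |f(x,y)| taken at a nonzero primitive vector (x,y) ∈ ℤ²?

translate: b→3 (≡-5 mod 8), so (4,-5,2)→(4,3,1)
flip: (4,3,1)→(1,-3,4)
translate: b→1 (≡-3 mod 2), so (1,-3,4)→(1,1,2)
reduced (well bottom): (1,1,2) with a≤c, −a<b≤a
well minimum = a = 1

1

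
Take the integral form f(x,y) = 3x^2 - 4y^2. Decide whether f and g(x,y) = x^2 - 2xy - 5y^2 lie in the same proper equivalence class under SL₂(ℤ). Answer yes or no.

D₁ = 48, D₂ = 24
discriminants differ ⇒ not SL₂(ℤ)-equivalent

no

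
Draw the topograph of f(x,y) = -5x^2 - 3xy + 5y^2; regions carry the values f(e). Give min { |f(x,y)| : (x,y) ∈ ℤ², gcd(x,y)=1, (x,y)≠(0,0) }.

descent: ρ → (5,3,-5)  [lands on river]
river: ρ → (-5,7,3)
river: ρ → (3,5,-7)
river: ρ → (-7,9,1)
river: ρ → (1,9,-7)
river: ρ → (-7,5,3)
river: ρ → (3,7,-5)
river: ρ → (-5,3,5)
river: ρ → (5,7,-3)
river: ρ → (-3,5,7)
river: ρ → (7,9,-1)
river: ρ → (-1,9,7)
river: ρ → (7,5,-3)
river: ρ → (-3,7,5)
closes: descent 1, river 14
min |a| on river = 1

1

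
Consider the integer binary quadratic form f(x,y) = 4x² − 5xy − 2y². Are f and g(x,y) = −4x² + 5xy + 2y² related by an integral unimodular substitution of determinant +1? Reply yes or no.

D₁ = 57, D₂ = 57
river cycle of f (length 6): (-2, 5, 4), (4, 3, -3), (-3, 3, 4), (4, 5, -2), (-2, 7, 1), (1, 7, -2)
river cycle of g (length 6): (2, 7, -1), (-1, 7, 2), (2, 5, -4), (-4, 3, 3), (3, 3, -4), (-4, 5, 2)
cycles differ ⇒ inequivalent

no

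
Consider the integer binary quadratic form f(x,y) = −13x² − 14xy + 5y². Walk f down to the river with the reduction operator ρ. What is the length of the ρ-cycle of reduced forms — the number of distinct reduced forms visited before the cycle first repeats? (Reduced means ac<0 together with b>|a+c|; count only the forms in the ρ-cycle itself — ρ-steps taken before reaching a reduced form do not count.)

D = 456, ⌊√D⌋ = 21
descent: ρ → (5,14,-13)  [lands on river]
river: ρ → (-13,12,6)
river: ρ → (6,12,-13)
river: ρ → (-13,14,5)
river: ρ → (5,16,-10)
river: ρ → (-10,4,11)
river: ρ → (11,18,-3)
river: ρ → (-3,18,11)
river: ρ → (11,4,-10)
river: ρ → (-10,16,5)
ρ-cycle length = 10 (tail of 1 descent step not counted)

10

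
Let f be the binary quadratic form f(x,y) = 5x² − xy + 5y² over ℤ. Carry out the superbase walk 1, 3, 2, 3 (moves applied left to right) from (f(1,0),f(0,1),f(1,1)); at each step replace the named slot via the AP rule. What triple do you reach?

start (5,5,9) = (f(1,0),f(0,1),f(1,1))
replace slot 1: 2·(5+9) − 5 = 23 → (23,5,9)
replace slot 3: 2·(23+5) − 9 = 47 → (23,5,47)
replace slot 2: 2·(23+47) − 5 = 135 → (23,135,47)
replace slot 3: 2·(23+135) − 47 = 269 → (23,135,269)

23,135,269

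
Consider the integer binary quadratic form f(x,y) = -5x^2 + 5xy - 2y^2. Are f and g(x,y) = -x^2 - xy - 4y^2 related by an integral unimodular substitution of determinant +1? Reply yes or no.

D₁ = -15, D₂ = -15
f is negative-definite; reduce −f:
−f: translate: b→5 (≡-5 mod 10), so (5,-5,2)→(5,5,2)
−f: flip: (5,5,2)→(2,-5,5)
−f: translate: b→-1 (≡-5 mod 4), so (2,-5,5)→(2,-1,2)
−f: flip: (2,-1,2)→(2,1,2)
−f: reduced (well bottom): (2,1,2) with a≤c, −a<b≤a
flip sign back: reduced form of f is (-2,-1,-2)
g is negative-definite; reduce −g:
−g: reduced (well bottom): (1,1,4) with a≤c, −a<b≤a
flip sign back: reduced form of g is (-1,-1,-4)
reduced forms (-2, -1, -2) vs (-1, -1, -4) ⇒ inequivalent

no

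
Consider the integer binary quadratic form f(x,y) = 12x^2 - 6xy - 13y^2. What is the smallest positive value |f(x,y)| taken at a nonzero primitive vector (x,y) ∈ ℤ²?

descent: ρ → (-13,6,12)  [lands on river]
river: ρ → (12,18,-7)
river: ρ → (-7,24,3)
river: ρ → (3,24,-7)
river: ρ → (-7,18,12)
river: ρ → (12,6,-13)
river: ρ → (-13,20,5)
river: ρ → (5,20,-13)
closes: descent 1, river 8
min |a| on river = 3

3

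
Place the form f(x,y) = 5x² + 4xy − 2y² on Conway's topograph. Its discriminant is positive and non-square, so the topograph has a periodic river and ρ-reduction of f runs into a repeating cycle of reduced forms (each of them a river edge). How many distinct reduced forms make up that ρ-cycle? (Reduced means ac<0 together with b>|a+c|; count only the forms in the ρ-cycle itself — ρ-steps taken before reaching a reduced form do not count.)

D = 56, ⌊√D⌋ = 7
river: ρ → (-2,4,5)
river: ρ → (5,6,-1)
river: ρ → (-1,6,5)
river: ρ → (5,4,-2)
ρ-cycle length = 4 (tail of 0 descent steps not counted)

4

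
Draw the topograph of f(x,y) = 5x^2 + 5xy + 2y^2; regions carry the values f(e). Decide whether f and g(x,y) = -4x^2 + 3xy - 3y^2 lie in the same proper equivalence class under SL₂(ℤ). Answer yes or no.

D₁ = -15, D₂ = -39
discriminants differ ⇒ not SL₂(ℤ)-equivalent

no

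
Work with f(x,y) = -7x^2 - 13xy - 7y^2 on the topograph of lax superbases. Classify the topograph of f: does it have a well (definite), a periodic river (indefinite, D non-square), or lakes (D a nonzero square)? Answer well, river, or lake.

D = b²−4ac = (-13)² − 4·(-7)·(-7) = -27
D < 0 ⇒ definite ⇒ every region one sign ⇒ single well

well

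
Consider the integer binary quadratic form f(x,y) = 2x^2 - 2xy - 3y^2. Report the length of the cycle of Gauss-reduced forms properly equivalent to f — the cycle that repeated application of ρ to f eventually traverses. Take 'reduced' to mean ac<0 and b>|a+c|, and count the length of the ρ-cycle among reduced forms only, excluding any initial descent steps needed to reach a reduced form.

D = 28, ⌊√D⌋ = 5
descent: ρ → (-3,2,2)  [lands on river]
river: ρ → (2,2,-3)
river: ρ → (-3,4,1)
river: ρ → (1,4,-3)
ρ-cycle length = 4 (tail of 1 descent step not counted)

4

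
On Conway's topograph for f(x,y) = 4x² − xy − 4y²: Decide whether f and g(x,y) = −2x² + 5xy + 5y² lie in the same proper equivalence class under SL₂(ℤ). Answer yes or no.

D₁ = 65, D₂ = 65
river cycle of f (length 6): (-4, 1, 4), (4, 7, -1), (-1, 7, 4), (4, 1, -4), (-4, 7, 1), (1, 7, -4)
river cycle of g (length 6): (5, 5, -2), (-2, 7, 2), (2, 5, -5), (-5, 5, 2), (2, 7, -2), (-2, 5, 5)
cycles differ ⇒ inequivalent

no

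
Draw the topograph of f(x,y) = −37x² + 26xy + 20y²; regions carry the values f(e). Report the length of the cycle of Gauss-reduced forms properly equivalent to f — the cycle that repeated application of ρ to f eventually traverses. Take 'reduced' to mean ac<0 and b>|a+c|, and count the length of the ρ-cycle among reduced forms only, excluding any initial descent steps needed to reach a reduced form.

D = 3636, ⌊√D⌋ = 60
river: ρ → (20,54,-9)
river: ρ → (-9,54,20)
river: ρ → (20,26,-37)
river: ρ → (-37,48,9)
river: ρ → (9,60,-1)
river: ρ → (-1,60,9)
river: ρ → (9,48,-37)
river: ρ → (-37,26,20)
ρ-cycle length = 8 (tail of 0 descent steps not counted)

8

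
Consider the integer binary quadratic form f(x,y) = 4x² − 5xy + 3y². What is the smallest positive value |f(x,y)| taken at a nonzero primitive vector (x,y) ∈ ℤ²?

translate: b→3 (≡-5 mod 8), so (4,-5,3)→(4,3,2)
flip: (4,3,2)→(2,-3,4)
translate: b→1 (≡-3 mod 4), so (2,-3,4)→(2,1,3)
reduced (well bottom): (2,1,3) with a≤c, −a<b≤a
well minimum = a = 2

2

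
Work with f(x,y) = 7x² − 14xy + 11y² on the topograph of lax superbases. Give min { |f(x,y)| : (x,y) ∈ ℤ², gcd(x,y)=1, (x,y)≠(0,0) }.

translate: b→0 (≡-14 mod 14), so (7,-14,11)→(7,0,4)
flip: (7,0,4)→(4,0,7)
reduced (well bottom): (4,0,7) with a≤c, −a<b≤a
well minimum = a = 4

4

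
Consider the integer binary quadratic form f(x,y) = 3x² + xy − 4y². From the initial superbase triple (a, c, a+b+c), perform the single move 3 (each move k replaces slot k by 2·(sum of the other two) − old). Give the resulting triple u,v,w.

start (3,-4,0) = (f(1,0),f(0,1),f(1,1))
replace slot 3: 2·(3+(-4)) − 0 = -2 → (3,-4,-2)

3,-4,-2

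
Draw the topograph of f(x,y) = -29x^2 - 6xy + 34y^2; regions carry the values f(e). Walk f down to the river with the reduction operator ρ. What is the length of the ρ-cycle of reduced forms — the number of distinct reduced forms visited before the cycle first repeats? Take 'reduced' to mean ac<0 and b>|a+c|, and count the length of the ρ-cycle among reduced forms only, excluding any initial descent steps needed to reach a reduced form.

D = 3980, ⌊√D⌋ = 63
descent: ρ → (34,6,-29)  [lands on river]
river: ρ → (-29,52,11)
river: ρ → (11,58,-14)
river: ρ → (-14,54,19)
river: ρ → (19,60,-5)
river: ρ → (-5,60,19)
river: ρ → (19,54,-14)
river: ρ → (-14,58,11)
river: ρ → (11,52,-29)
river: ρ → (-29,6,34)
river: ρ → (34,62,-1)
river: ρ → (-1,62,34)
ρ-cycle length = 12 (tail of 1 descent step not counted)

12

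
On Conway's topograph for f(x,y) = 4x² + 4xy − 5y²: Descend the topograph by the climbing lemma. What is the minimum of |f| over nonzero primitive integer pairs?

river: ρ → (-5,6,3)
river: ρ → (3,6,-5)
river: ρ → (-5,4,4)
river: ρ → (4,4,-5)
closes: descent 0, river 4
min |a| on river = 3

3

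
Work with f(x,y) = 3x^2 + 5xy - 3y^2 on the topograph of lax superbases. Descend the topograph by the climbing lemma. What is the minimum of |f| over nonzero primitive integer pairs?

river: ρ → (-3,7,1)
river: ρ → (1,7,-3)
river: ρ → (-3,5,3)
river: ρ → (3,7,-1)
river: ρ → (-1,7,3)
river: ρ → (3,5,-3)
closes: descent 0, river 6
min |a| on river = 1

1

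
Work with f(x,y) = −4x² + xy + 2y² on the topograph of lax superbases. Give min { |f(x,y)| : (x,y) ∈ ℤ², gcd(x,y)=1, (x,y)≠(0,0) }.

descent: ρ → (2,3,-3)  [lands on river]
river: ρ → (-3,3,2)
river: ρ → (2,5,-1)
river: ρ → (-1,5,2)
closes: descent 1, river 4
min |a| on river = 1

1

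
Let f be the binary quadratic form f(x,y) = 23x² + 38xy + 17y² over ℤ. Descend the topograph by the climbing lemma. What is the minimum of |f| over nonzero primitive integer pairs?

translate: b→-8 (≡38 mod 46), so (23,38,17)→(23,-8,2)
flip: (23,-8,2)→(2,8,23)
translate: b→0 (≡8 mod 4), so (2,8,23)→(2,0,15)
reduced (well bottom): (2,0,15) with a≤c, −a<b≤a
well minimum = a = 2

2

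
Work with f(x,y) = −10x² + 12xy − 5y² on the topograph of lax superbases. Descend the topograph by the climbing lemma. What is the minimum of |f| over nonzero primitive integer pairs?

translate: b→8 (≡-12 mod 20), so (10,-12,5)→(10,8,3)
flip: (10,8,3)→(3,-8,10)
translate: b→-2 (≡-8 mod 6), so (3,-8,10)→(3,-2,5)
reduced (well bottom): (3,-2,5) with a≤c, −a<b≤a
well minimum |f| = |-3| = 3 (negative-definite)

3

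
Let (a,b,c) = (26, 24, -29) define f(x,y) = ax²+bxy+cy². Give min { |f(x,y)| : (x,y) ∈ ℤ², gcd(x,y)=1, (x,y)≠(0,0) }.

river: ρ → (-29,34,21)
river: ρ → (21,50,-13)
river: ρ → (-13,54,13)
river: ρ → (13,50,-21)
river: ρ → (-21,34,29)
river: ρ → (29,24,-26)
river: ρ → (-26,28,27)
river: ρ → (27,26,-27)
river: ρ → (-27,28,26)
river: ρ → (26,24,-29)
closes: descent 0, river 10
min |a| on river = 13

13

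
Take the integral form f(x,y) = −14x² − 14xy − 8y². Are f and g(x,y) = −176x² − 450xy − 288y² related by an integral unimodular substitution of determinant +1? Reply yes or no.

D₁ = -252, D₂ = -252
f is negative-definite; reduce −f:
−f: flip: (14,14,8)→(8,-14,14)
−f: translate: b→2 (≡-14 mod 16), so (8,-14,14)→(8,2,8)
−f: reduced (well bottom): (8,2,8) with a≤c, −a<b≤a
flip sign back: reduced form of f is (-8,-2,-8)
g is negative-definite; reduce −g:
−g: translate: b→98 (≡450 mod 352), so (176,450,288)→(176,98,14)
−g: flip: (176,98,14)→(14,-98,176)
−g: translate: b→14 (≡-98 mod 28), so (14,-98,176)→(14,14,8)
−g: flip: (14,14,8)→(8,-14,14)
−g: translate: b→2 (≡-14 mod 16), so (8,-14,14)→(8,2,8)
−g: reduced (well bottom): (8,2,8) with a≤c, −a<b≤a
flip sign back: reduced form of g is (-8,-2,-8)
reduced forms (-8, -2, -8) vs (-8, -2, -8) ⇒ equivalent

yes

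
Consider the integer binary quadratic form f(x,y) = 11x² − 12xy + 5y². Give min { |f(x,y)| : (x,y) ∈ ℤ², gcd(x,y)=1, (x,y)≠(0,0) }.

translate: b→10 (≡-12 mod 22), so (11,-12,5)→(11,10,4)
flip: (11,10,4)→(4,-10,11)
translate: b→-2 (≡-10 mod 8), so (4,-10,11)→(4,-2,5)
reduced (well bottom): (4,-2,5) with a≤c, −a<b≤a
well minimum = a = 4

4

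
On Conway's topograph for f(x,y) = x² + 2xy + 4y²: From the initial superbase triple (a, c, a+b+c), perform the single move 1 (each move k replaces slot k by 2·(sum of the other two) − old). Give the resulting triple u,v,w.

start (1,4,7) = (f(1,0),f(0,1),f(1,1))
replace slot 1: 2·(4+7) − 1 = 21 → (21,4,7)

21,4,7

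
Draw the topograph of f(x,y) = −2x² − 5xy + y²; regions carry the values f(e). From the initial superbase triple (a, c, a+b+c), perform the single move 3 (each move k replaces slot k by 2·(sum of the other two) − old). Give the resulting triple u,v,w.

start (-2,1,-6) = (f(1,0),f(0,1),f(1,1))
replace slot 3: 2·((-2)+1) − (-6) = 4 → (-2,1,4)

-2,1,4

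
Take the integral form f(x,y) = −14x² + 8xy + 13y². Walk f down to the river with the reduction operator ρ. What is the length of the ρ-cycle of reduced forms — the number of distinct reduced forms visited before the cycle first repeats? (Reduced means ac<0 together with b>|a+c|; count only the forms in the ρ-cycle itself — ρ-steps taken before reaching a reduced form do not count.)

D = 792, ⌊√D⌋ = 28
river: ρ → (13,18,-9)
river: ρ → (-9,18,13)
river: ρ → (13,8,-14)
river: ρ → (-14,20,7)
river: ρ → (7,22,-11)
river: ρ → (-11,22,7)
river: ρ → (7,20,-14)
river: ρ → (-14,8,13)
ρ-cycle length = 8 (tail of 0 descent steps not counted)

8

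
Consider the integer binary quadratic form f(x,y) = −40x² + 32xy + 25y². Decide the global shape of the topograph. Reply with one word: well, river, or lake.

D = b²−4ac = 32² − 4·(-40)·25 = 5024
D > 0 non-square ⇒ indefinite ⇒ periodic river

river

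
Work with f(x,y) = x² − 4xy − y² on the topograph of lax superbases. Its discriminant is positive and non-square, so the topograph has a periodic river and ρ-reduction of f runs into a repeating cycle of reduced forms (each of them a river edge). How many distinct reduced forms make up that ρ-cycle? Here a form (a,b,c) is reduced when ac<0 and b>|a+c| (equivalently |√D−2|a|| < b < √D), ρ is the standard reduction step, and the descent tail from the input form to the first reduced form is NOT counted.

D = 20, ⌊√D⌋ = 4
descent: ρ → (-1,4,1)  [lands on river]
river: ρ → (1,4,-1)
ρ-cycle length = 2 (tail of 1 descent step not counted)

2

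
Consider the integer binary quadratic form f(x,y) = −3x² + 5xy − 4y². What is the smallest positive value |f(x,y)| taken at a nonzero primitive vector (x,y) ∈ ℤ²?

translate: b→1 (≡-5 mod 6), so (3,-5,4)→(3,1,2)
flip: (3,1,2)→(2,-1,3)
reduced (well bottom): (2,-1,3) with a≤c, −a<b≤a
well minimum |f| = |-2| = 2 (negative-definite)

2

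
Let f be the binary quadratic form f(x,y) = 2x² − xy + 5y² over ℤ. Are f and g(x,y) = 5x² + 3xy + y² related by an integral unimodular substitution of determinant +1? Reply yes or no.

D₁ = -39, D₂ = -11
discriminants differ ⇒ not SL₂(ℤ)-equivalent

no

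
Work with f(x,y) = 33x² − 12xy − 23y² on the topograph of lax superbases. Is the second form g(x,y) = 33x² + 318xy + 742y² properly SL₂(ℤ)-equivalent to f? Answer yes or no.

D₁ = 3180, D₂ = 3180
river cycle of f (length 8): (-23, 12, 33), (33, 54, -2), (-2, 54, 33), (33, 12, -23), (-23, 34, 22), (22, 54, -3), (-3, 54, 22), (22, 34, -23)
river cycle of g (length 8): (33, 54, -2), (-2, 54, 33), (33, 12, -23), (-23, 34, 22), (22, 54, -3), (-3, 54, 22), (22, 34, -23), (-23, 12, 33)
cycles coincide ⇒ equivalent

yes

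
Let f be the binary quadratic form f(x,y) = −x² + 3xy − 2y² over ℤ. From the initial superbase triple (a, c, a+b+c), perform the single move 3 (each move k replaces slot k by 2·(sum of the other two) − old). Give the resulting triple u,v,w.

start (-1,-2,0) = (f(1,0),f(0,1),f(1,1))
replace slot 3: 2·((-1)+(-2)) − 0 = -6 → (-1,-2,-6)

-1,-2,-6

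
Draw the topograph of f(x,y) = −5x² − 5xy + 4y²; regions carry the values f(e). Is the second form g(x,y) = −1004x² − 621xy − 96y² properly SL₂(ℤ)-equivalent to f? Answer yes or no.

D₁ = 105, D₂ = 105
river cycle of f (length 6): (4, 5, -5), (-5, 5, 4), (4, 3, -6), (-6, 9, 1), (1, 9, -6), (-6, 3, 4)
river cycle of g (length 6): (-5, 5, 4), (4, 3, -6), (-6, 9, 1), (1, 9, -6), (-6, 3, 4), (4, 5, -5)
cycles coincide ⇒ equivalent

yes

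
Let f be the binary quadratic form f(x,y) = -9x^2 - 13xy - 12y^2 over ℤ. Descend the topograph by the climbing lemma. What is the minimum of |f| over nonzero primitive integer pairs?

translate: b→-5 (≡13 mod 18), so (9,13,12)→(9,-5,8)
flip: (9,-5,8)→(8,5,9)
reduced (well bottom): (8,5,9) with a≤c, −a<b≤a
well minimum |f| = |-8| = 8 (negative-definite)

8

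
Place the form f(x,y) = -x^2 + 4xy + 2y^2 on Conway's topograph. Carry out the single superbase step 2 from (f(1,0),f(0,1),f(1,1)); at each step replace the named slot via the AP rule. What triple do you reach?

start (-1,2,5) = (f(1,0),f(0,1),f(1,1))
replace slot 2: 2·((-1)+5) − 2 = 6 → (-1,6,5)

-1,6,5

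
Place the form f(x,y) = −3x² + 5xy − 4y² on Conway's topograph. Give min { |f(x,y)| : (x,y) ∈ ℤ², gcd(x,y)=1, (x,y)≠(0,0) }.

translate: b→1 (≡-5 mod 6), so (3,-5,4)→(3,1,2)
flip: (3,1,2)→(2,-1,3)
reduced (well bottom): (2,-1,3) with a≤c, −a<b≤a
well minimum |f| = |-2| = 2 (negative-definite)

2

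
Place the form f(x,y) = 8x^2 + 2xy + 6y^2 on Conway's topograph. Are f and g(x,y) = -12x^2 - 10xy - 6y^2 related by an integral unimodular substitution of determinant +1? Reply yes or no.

D₁ = -188, D₂ = -188
f: flip: (8,2,6)→(6,-2,8)
f: reduced (well bottom): (6,-2,8) with a≤c, −a<b≤a
g is negative-definite; reduce −g:
−g: flip: (12,10,6)→(6,-10,12)
−g: translate: b→2 (≡-10 mod 12), so (6,-10,12)→(6,2,8)
−g: reduced (well bottom): (6,2,8) with a≤c, −a<b≤a
flip sign back: reduced form of g is (-6,-2,-8)
reduced forms (6, -2, 8) vs (-6, -2, -8) ⇒ inequivalent

no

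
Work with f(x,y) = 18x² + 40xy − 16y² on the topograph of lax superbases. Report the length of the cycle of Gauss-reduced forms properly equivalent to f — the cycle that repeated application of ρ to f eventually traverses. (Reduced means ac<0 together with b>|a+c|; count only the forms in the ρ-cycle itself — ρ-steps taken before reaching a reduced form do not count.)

D = 2752, ⌊√D⌋ = 52
river: ρ → (-16,24,34)
river: ρ → (34,44,-6)
river: ρ → (-6,52,2)
river: ρ → (2,52,-6)
river: ρ → (-6,44,34)
river: ρ → (34,24,-16)
river: ρ → (-16,40,18)
river: ρ → (18,32,-24)
river: ρ → (-24,16,26)
river: ρ → (26,36,-14)
river: ρ → (-14,48,8)
river: ρ → (8,48,-14)
river: ρ → (-14,36,26)
river: ρ → (26,16,-24)
river: ρ → (-24,32,18)
river: ρ → (18,40,-16)
ρ-cycle length = 16 (tail of 0 descent steps not counted)

16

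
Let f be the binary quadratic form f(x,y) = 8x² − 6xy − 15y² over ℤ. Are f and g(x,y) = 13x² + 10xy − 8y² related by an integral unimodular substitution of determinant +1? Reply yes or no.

D₁ = 516, D₂ = 516
river cycle of f (length 10): (8, 10, -13), (-13, 16, 5), (5, 14, -16), (-16, 18, 3), (3, 18, -16), (-16, 14, 5), (5, 16, -13), (-13, 10, 8), (8, 22, -1), (-1, 22, 8)
river cycle of g (length 10): (-8, 22, 1), (1, 22, -8), (-8, 10, 13), (13, 16, -5), (-5, 14, 16), (16, 18, -3), (-3, 18, 16), (16, 14, -5), (-5, 16, 13), (13, 10, -8)
cycles differ ⇒ inequivalent

no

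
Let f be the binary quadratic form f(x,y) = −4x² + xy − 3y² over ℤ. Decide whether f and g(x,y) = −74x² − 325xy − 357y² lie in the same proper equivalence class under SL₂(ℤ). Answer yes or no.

D₁ = -47, D₂ = -47
f is negative-definite; reduce −f:
−f: flip: (4,-1,3)→(3,1,4)
−f: reduced (well bottom): (3,1,4) with a≤c, −a<b≤a
flip sign back: reduced form of f is (-3,-1,-4)
g is negative-definite; reduce −g:
−g: translate: b→29 (≡325 mod 148), so (74,325,357)→(74,29,3)
−g: flip: (74,29,3)→(3,-29,74)
−g: translate: b→1 (≡-29 mod 6), so (3,-29,74)→(3,1,4)
−g: reduced (well bottom): (3,1,4) with a≤c, −a<b≤a
flip sign back: reduced form of g is (-3,-1,-4)
reduced forms (-3, -1, -4) vs (-3, -1, -4) ⇒ equivalent

yes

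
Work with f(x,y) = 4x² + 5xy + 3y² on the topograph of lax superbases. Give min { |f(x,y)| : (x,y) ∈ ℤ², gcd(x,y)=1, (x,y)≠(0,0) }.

translate: b→-3 (≡5 mod 8), so (4,5,3)→(4,-3,2)
flip: (4,-3,2)→(2,3,4)
translate: b→-1 (≡3 mod 4), so (2,3,4)→(2,-1,3)
reduced (well bottom): (2,-1,3) with a≤c, −a<b≤a
well minimum = a = 2

2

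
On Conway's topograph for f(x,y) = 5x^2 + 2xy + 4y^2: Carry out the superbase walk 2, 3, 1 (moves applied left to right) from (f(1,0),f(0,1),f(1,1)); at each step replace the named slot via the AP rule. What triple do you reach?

start (5,4,11) = (f(1,0),f(0,1),f(1,1))
replace slot 2: 2·(5+11) − 4 = 28 → (5,28,11)
replace slot 3: 2·(5+28) − 11 = 55 → (5,28,55)
replace slot 1: 2·(28+55) − 5 = 161 → (161,28,55)

161,28,55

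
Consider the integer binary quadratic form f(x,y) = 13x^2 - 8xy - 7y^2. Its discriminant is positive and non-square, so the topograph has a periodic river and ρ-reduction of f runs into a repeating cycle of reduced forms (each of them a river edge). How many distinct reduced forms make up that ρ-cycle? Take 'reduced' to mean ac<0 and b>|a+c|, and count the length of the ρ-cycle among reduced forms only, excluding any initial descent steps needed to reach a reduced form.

D = 428, ⌊√D⌋ = 20
descent: ρ → (-7,8,13)  [lands on river]
river: ρ → (13,18,-2)
river: ρ → (-2,18,13)
river: ρ → (13,8,-7)
river: ρ → (-7,20,1)
river: ρ → (1,20,-7)
ρ-cycle length = 6 (tail of 1 descent step not counted)

6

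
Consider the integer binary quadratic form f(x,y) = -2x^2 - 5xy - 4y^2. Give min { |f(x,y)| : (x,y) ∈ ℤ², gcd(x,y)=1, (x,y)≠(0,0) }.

translate: b→1 (≡5 mod 4), so (2,5,4)→(2,1,1)
flip: (2,1,1)→(1,-1,2)
translate: b→1 (≡-1 mod 2), so (1,-1,2)→(1,1,2)
reduced (well bottom): (1,1,2) with a≤c, −a<b≤a
well minimum |f| = |-1| = 1 (negative-definite)

1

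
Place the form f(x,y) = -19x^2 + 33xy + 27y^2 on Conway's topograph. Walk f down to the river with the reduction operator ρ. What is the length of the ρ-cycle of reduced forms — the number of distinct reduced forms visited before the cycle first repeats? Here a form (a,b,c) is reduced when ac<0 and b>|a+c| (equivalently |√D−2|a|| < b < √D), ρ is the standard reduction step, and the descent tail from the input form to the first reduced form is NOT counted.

D = 3141, ⌊√D⌋ = 56
river: ρ → (27,21,-25)
river: ρ → (-25,29,23)
river: ρ → (23,17,-31)
river: ρ → (-31,45,9)
river: ρ → (9,45,-31)
river: ρ → (-31,17,23)
river: ρ → (23,29,-25)
river: ρ → (-25,21,27)
river: ρ → (27,33,-19)
river: ρ → (-19,43,17)
river: ρ → (17,25,-37)
river: ρ → (-37,49,5)
river: ρ → (5,51,-27)
river: ρ → (-27,3,29)
river: ρ → (29,55,-1)
river: ρ → (-1,55,29)
river: ρ → (29,3,-27)
river: ρ → (-27,51,5)
river: ρ → (5,49,-37)
river: ρ → (-37,25,17)
river: ρ → (17,43,-19)
river: ρ → (-19,33,27)
ρ-cycle length = 22 (tail of 0 descent steps not counted)

22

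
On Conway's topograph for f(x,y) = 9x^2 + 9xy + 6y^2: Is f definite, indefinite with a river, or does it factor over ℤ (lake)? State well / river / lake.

D = b²−4ac = 9² − 4·9·6 = -135
D < 0 ⇒ definite ⇒ every region one sign ⇒ single well

well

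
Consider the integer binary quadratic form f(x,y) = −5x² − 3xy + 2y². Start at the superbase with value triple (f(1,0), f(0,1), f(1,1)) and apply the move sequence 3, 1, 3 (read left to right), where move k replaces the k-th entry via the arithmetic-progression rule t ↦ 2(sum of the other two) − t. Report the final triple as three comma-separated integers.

start (-5,2,-6) = (f(1,0),f(0,1),f(1,1))
replace slot 3: 2·((-5)+2) − (-6) = 0 → (-5,2,0)
replace slot 1: 2·(2+0) − (-5) = 9 → (9,2,0)
replace slot 3: 2·(9+2) − 0 = 22 → (9,2,22)

9,2,22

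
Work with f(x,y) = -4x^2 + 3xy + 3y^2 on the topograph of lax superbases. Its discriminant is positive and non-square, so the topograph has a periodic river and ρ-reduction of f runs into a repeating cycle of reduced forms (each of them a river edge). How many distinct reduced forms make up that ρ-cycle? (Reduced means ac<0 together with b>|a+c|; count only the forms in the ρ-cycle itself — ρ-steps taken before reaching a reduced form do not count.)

D = 57, ⌊√D⌋ = 7
river: ρ → (3,3,-4)
river: ρ → (-4,5,2)
river: ρ → (2,7,-1)
river: ρ → (-1,7,2)
river: ρ → (2,5,-4)
river: ρ → (-4,3,3)
ρ-cycle length = 6 (tail of 0 descent steps not counted)

6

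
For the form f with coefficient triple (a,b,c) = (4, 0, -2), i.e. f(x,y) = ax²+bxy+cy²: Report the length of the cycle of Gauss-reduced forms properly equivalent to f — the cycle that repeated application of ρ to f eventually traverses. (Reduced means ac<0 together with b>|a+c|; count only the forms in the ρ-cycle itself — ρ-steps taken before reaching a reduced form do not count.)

D = 32, ⌊√D⌋ = 5
descent: ρ → (-2,4,2)  [lands on river]
river: ρ → (2,4,-2)
ρ-cycle length = 2 (tail of 1 descent step not counted)

2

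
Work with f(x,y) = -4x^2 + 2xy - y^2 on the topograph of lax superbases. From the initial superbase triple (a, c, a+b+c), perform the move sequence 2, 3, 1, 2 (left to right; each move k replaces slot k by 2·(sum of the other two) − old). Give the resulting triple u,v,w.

start (-4,-1,-3) = (f(1,0),f(0,1),f(1,1))
replace slot 2: 2·((-4)+(-3)) − (-1) = -13 → (-4,-13,-3)
replace slot 3: 2·((-4)+(-13)) − (-3) = -31 → (-4,-13,-31)
replace slot 1: 2·((-13)+(-31)) − (-4) = -84 → (-84,-13,-31)
replace slot 2: 2·((-84)+(-31)) − (-13) = -217 → (-84,-217,-31)

-84,-217,-31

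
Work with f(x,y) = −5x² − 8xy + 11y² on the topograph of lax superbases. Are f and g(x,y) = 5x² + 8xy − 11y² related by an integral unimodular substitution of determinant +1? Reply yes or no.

D₁ = 284, D₂ = 284
river cycle of f (length 8): (11, 8, -5), (-5, 12, 7), (7, 16, -1), (-1, 16, 7), (7, 12, -5), (-5, 8, 11), (11, 14, -2), (-2, 14, 11)
river cycle of g (length 8): (-11, 14, 2), (2, 14, -11), (-11, 8, 5), (5, 12, -7), (-7, 16, 1), (1, 16, -7), (-7, 12, 5), (5, 8, -11)
cycles differ ⇒ inequivalent

no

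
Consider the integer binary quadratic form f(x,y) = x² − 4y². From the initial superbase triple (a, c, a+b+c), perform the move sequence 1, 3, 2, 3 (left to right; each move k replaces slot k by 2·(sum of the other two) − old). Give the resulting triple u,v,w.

start (1,-4,-3) = (f(1,0),f(0,1),f(1,1))
replace slot 1: 2·((-4)+(-3)) − 1 = -15 → (-15,-4,-3)
replace slot 3: 2·((-15)+(-4)) − (-3) = -35 → (-15,-4,-35)
replace slot 2: 2·((-15)+(-35)) − (-4) = -96 → (-15,-96,-35)
replace slot 3: 2·((-15)+(-96)) − (-35) = -187 → (-15,-96,-187)

-15,-96,-187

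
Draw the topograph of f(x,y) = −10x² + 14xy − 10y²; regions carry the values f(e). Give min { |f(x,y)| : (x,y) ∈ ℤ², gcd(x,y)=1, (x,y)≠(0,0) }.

translate: b→6 (≡-14 mod 20), so (10,-14,10)→(10,6,6)
flip: (10,6,6)→(6,-6,10)
translate: b→6 (≡-6 mod 12), so (6,-6,10)→(6,6,10)
reduced (well bottom): (6,6,10) with a≤c, −a<b≤a
well minimum |f| = |-6| = 6 (negative-definite)

6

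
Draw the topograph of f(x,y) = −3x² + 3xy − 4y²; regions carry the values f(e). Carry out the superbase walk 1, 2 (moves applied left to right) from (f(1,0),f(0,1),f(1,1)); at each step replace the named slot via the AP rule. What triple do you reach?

start (-3,-4,-4) = (f(1,0),f(0,1),f(1,1))
replace slot 1: 2·((-4)+(-4)) − (-3) = -13 → (-13,-4,-4)
replace slot 2: 2·((-13)+(-4)) − (-4) = -30 → (-13,-30,-4)

-13,-30,-4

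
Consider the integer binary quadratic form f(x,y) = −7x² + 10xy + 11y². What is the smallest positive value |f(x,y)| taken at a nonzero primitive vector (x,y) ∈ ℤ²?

river: ρ → (11,12,-6)
river: ρ → (-6,12,11)
river: ρ → (11,10,-7)
river: ρ → (-7,18,3)
river: ρ → (3,18,-7)
river: ρ → (-7,10,11)
closes: descent 0, river 6
min |a| on river = 3

3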